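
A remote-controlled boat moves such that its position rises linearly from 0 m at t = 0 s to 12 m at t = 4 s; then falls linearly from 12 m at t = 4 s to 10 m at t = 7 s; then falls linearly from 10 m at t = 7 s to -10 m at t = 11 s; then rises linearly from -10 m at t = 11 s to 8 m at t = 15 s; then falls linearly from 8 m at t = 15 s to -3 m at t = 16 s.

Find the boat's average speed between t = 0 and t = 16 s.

3.9375 m/s

Average speed = (total path length)/(elapsed time); on a piecewise-linear x-t graph the path length is Σ|Δx|.
0–4 s: |Δx| = |12 − 0| = 12 m
4–7 s: |Δx| = |10 − 12| = 2 m
7–11 s: |Δx| = |-10 − 10| = 20 m
11–15 s: |Δx| = |8 − -10| = 18 m
15–16 s: |Δx| = |-3 − 8| = 11 m
Total path = 63 m; average speed = 63/16 = 3.9375 m/s.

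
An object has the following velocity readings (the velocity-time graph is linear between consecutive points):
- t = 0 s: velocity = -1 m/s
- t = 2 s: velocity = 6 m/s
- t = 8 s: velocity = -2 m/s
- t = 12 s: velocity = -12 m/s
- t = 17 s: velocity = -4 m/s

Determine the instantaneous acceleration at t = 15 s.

1.6 m/s²

Acceleration is the slope of the v-t graph on 12–17 s: (-4 − -12)/(17 − 12) = 1.6 m/s².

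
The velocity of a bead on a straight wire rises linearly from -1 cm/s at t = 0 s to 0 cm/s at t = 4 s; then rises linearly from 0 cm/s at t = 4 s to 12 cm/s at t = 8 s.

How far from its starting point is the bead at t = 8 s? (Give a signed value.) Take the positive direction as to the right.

Displacement is the signed area under the v-t curve.
0–4 s: ½(-1 + 0)(4) = -2 cm
4–8 s: ½(0 + 12)(4) = 24 cm
Net displacement = 22 cm

22 cm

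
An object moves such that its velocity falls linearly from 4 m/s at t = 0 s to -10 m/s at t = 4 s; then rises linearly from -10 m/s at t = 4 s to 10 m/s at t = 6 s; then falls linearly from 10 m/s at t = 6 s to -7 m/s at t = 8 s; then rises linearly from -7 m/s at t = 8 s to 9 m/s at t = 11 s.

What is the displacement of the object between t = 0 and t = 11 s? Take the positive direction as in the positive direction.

-6 m

Displacement is the signed area under the v-t curve.
0–4 s: ½(4 + -10)(4) = -12 m
4–6 s: ½(-10 + 10)(2) = 0 m
6–8 s: ½(10 + -7)(2) = 3 m
8–11 s: ½(-7 + 9)(3) = 3 m
Net displacement = -6 m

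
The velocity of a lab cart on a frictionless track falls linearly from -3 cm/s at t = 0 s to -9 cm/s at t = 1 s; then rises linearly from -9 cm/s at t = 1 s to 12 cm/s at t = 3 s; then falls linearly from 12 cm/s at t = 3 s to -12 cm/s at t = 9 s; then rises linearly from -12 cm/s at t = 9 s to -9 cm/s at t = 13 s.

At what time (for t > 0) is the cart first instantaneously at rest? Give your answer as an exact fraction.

v changes sign on 1–3 s (from -9 to 12); the graph is linear there, so v = 0 at t = 1 + (9)·(3 − 1)/(12 − -9) = 13/7 s.

t = 13/7 s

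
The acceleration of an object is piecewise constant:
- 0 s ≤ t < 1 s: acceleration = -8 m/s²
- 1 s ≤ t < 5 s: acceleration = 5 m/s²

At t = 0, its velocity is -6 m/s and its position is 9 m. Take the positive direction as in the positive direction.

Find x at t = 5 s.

On each constant-a segment, Δv = aΔt and Δx = v₀Δt + ½aΔt²; chain segment to segment.
0–1 s: v starts -6 m/s; Δx = -6·1 + ½·-8·1² = -10 m; v ends -14 m/s.
1–5 s: v starts -14 m/s; Δx = -14·4 + ½·5·4² = -16 m; v ends 6 m/s.
x(5) = 9 + Σ Δx = -17 m.

-17 m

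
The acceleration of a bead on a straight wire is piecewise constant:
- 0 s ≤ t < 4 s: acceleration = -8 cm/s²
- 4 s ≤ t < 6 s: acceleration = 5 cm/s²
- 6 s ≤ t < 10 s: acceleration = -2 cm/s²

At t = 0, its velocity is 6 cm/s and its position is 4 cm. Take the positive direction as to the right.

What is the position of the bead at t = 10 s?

On each constant-a segment, Δv = aΔt and Δx = v₀Δt + ½aΔt²; chain segment to segment.
0–4 s: v starts 6 cm/s; Δx = 6·4 + ½·-8·4² = -40 cm; v ends -26 cm/s.
4–6 s: v starts -26 cm/s; Δx = -26·2 + ½·5·2² = -42 cm; v ends -16 cm/s.
6–10 s: v starts -16 cm/s; Δx = -16·4 + ½·-2·4² = -80 cm; v ends -24 cm/s.
x(10) = 4 + Σ Δx = -158 cm.

-158 cm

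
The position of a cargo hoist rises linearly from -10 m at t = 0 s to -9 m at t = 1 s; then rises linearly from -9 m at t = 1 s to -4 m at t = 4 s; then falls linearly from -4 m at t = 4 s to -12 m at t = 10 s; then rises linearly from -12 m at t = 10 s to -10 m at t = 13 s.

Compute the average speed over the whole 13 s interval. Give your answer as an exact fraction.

Average speed = (total path length)/(elapsed time); on a piecewise-linear x-t graph the path length is Σ|Δx|.
0–1 s: |Δx| = |-9 − -10| = 1 m
1–4 s: |Δx| = |-4 − -9| = 5 m
4–10 s: |Δx| = |-12 − -4| = 8 m
10–13 s: |Δx| = |-10 − -12| = 2 m
Total path = 16 m; average speed = 16/13 = 16/13 m/s.

16/13 m/s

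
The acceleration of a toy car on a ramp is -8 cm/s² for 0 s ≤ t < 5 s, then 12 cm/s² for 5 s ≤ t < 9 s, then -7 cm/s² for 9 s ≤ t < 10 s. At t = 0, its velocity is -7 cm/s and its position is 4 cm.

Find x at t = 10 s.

On each constant-a segment, Δv = aΔt and Δx = v₀Δt + ½aΔt²; chain segment to segment.
0–5 s: v starts -7 cm/s; Δx = -7·5 + ½·-8·5² = -135 cm; v ends -47 cm/s.
5–9 s: v starts -47 cm/s; Δx = -47·4 + ½·12·4² = -92 cm; v ends 1 cm/s.
9–10 s: v starts 1 cm/s; Δx = 1·1 + ½·-7·1² = -2.5 cm; v ends -6 cm/s.
x(10) = 4 + Σ Δx = -225.5 cm.

-225.5 cm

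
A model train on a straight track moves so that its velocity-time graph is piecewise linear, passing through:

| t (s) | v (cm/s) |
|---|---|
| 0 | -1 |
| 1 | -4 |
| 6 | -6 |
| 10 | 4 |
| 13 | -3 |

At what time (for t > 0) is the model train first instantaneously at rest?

t = 8.4 s

v changes sign on 6–10 s (from -6 to 4); the graph is linear there, so v = 0 at t = 6 + (6)·(10 − 6)/(4 − -6) = 8.4 s.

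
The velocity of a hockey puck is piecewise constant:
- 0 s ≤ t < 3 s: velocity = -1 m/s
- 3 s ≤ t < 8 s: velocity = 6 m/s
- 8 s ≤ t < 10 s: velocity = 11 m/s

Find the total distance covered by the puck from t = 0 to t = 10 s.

55 m

Distance (not displacement) is the total path length: add the absolute areas under v-t.
0–3 s: |-1| × 3 = 3 m
3–8 s: |6| × 5 = 30 m
8–10 s: |11| × 2 = 22 m
Total distance = 55 m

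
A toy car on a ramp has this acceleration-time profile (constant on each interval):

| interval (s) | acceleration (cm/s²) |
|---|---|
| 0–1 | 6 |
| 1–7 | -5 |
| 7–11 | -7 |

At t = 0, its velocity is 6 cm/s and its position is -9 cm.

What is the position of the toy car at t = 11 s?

On each constant-a segment, Δv = aΔt and Δx = v₀Δt + ½aΔt²; chain segment to segment.
0–1 s: v starts 6 cm/s; Δx = 6·1 + ½·6·1² = 9 cm; v ends 12 cm/s.
1–7 s: v starts 12 cm/s; Δx = 12·6 + ½·-5·6² = -18 cm; v ends -18 cm/s.
7–11 s: v starts -18 cm/s; Δx = -18·4 + ½·-7·4² = -128 cm; v ends -46 cm/s.
x(11) = -9 + Σ Δx = -146 cm.

-146 cm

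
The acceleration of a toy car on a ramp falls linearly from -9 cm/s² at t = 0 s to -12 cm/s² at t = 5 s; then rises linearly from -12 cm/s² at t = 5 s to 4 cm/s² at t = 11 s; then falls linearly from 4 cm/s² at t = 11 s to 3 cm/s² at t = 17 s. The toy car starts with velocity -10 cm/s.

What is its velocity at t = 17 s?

-65.5 cm/s

Δv equals the area under the a-t graph; then v = v₀ + Δv.
0–5 s: ½(-9 + -12)(5) = -52.5 cm/s
5–11 s: ½(-12 + 4)(6) = -24 cm/s
11–17 s: ½(4 + 3)(6) = 21 cm/s
Δv = -55.5 cm/s, so v(17) = -10 + (-55.5) = -65.5 cm/s.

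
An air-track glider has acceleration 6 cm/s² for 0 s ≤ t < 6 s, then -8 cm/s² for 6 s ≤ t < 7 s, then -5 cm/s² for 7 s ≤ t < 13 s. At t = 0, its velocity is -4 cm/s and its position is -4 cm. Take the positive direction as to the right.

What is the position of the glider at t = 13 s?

162 cm

On each constant-a segment, Δv = aΔt and Δx = v₀Δt + ½aΔt²; chain segment to segment.
0–6 s: v starts -4 cm/s; Δx = -4·6 + ½·6·6² = 84 cm; v ends 32 cm/s.
6–7 s: v starts 32 cm/s; Δx = 32·1 + ½·-8·1² = 28 cm; v ends 24 cm/s.
7–13 s: v starts 24 cm/s; Δx = 24·6 + ½·-5·6² = 54 cm; v ends -6 cm/s.
x(13) = -4 + Σ Δx = 162 cm.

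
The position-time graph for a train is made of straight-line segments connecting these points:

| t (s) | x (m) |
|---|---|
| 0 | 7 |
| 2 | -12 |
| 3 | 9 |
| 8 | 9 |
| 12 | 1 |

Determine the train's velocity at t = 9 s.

-2 m/s

Velocity is the slope of the x-t graph on 8–12 s: (1 − 9)/(12 − 8) = -2 m/s.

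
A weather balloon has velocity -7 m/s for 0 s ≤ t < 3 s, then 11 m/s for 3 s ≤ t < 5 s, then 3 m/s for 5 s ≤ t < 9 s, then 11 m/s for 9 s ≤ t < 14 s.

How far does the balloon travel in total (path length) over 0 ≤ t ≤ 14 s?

110 m

Total distance travelled is ∫|v| dt — sum the magnitudes of each area piece.
0–3 s: |-7| × 3 = 21 m
3–5 s: |11| × 2 = 22 m
5–9 s: |3| × 4 = 12 m
9–14 s: |11| × 5 = 55 m
Total distance = 110 m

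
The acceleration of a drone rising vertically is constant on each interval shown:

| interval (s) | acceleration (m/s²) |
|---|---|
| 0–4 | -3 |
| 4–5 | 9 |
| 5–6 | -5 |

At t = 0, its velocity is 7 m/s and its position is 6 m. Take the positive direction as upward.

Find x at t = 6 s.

On each constant-a segment, Δv = aΔt and Δx = v₀Δt + ½aΔt²; chain segment to segment.
0–4 s: v starts 7 m/s; Δx = 7·4 + ½·-3·4² = 4 m; v ends -5 m/s.
4–5 s: v starts -5 m/s; Δx = -5·1 + ½·9·1² = -0.5 m; v ends 4 m/s.
5–6 s: v starts 4 m/s; Δx = 4·1 + ½·-5·1² = 1.5 m; v ends -1 m/s.
x(6) = 6 + Σ Δx = 11 m.

11 m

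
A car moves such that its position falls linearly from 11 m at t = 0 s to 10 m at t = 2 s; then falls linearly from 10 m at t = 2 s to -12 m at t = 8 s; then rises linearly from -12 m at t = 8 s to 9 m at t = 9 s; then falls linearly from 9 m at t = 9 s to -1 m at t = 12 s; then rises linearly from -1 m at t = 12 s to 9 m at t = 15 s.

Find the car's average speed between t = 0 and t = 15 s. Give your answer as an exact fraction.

Average speed = (total path length)/(elapsed time); on a piecewise-linear x-t graph the path length is Σ|Δx|.
0–2 s: |Δx| = |10 − 11| = 1 m
2–8 s: |Δx| = |-12 − 10| = 22 m
8–9 s: |Δx| = |9 − -12| = 21 m
9–12 s: |Δx| = |-1 − 9| = 10 m
12–15 s: |Δx| = |9 − -1| = 10 m
Total path = 64 m; average speed = 64/15 = 64/15 m/s.

64/15 m/s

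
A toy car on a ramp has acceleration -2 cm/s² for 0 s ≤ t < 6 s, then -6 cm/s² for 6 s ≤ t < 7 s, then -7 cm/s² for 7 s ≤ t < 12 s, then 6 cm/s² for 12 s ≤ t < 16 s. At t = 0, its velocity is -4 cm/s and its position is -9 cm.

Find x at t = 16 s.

On each constant-a segment, Δv = aΔt and Δx = v₀Δt + ½aΔt²; chain segment to segment.
0–6 s: v starts -4 cm/s; Δx = -4·6 + ½·-2·6² = -60 cm; v ends -16 cm/s.
6–7 s: v starts -16 cm/s; Δx = -16·1 + ½·-6·1² = -19 cm; v ends -22 cm/s.
7–12 s: v starts -22 cm/s; Δx = -22·5 + ½·-7·5² = -197.5 cm; v ends -57 cm/s.
12–16 s: v starts -57 cm/s; Δx = -57·4 + ½·6·4² = -180 cm; v ends -33 cm/s.
x(16) = -9 + Σ Δx = -465.5 cm.

-465.5 cm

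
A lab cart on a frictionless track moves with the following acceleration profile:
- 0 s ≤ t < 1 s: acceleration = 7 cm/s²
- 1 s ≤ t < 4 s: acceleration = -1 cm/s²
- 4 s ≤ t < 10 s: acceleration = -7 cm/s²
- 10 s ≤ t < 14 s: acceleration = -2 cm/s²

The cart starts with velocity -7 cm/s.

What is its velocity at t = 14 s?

-53 cm/s

Δv equals the area under the a-t graph; then v = v₀ + Δv.
0–1 s: 7 × 1 = 7 cm/s
1–4 s: -1 × 3 = -3 cm/s
4–10 s: -7 × 6 = -42 cm/s
10–14 s: -2 × 4 = -8 cm/s
Δv = -46 cm/s, so v(14) = -7 + (-46) = -53 cm/s.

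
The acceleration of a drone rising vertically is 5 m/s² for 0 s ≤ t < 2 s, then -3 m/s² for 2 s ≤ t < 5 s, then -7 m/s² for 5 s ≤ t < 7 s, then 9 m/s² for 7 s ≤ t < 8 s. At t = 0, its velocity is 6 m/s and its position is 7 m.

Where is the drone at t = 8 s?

61 m

On each constant-a segment, Δv = aΔt and Δx = v₀Δt + ½aΔt²; chain segment to segment.
0–2 s: v starts 6 m/s; Δx = 6·2 + ½·5·2² = 22 m; v ends 16 m/s.
2–5 s: v starts 16 m/s; Δx = 16·3 + ½·-3·3² = 34.5 m; v ends 7 m/s.
5–7 s: v starts 7 m/s; Δx = 7·2 + ½·-7·2² = 0 m; v ends -7 m/s.
7–8 s: v starts -7 m/s; Δx = -7·1 + ½·9·1² = -2.5 m; v ends 2 m/s.
x(8) = 7 + Σ Δx = 61 m.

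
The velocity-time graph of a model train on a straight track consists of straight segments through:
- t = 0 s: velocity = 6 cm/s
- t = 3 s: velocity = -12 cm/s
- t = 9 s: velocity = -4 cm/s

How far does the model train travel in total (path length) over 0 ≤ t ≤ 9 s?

Distance (not displacement) is the total path length: add the absolute areas under v-t.
0–3 s: v = 0 at t = 1 s; triangle areas 3 + 12 = 15 cm
3–9 s: |½(-12 + -4)(6)| = 48 cm
Total distance = 63 cm

63 cm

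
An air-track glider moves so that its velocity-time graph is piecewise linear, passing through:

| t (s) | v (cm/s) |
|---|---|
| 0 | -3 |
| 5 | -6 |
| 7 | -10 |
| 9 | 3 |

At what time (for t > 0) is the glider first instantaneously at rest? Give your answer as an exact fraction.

v changes sign on 7–9 s (from -10 to 3); the graph is linear there, so v = 0 at t = 7 + (10)·(9 − 7)/(3 − -10) = 111/13 s.

t = 111/13 s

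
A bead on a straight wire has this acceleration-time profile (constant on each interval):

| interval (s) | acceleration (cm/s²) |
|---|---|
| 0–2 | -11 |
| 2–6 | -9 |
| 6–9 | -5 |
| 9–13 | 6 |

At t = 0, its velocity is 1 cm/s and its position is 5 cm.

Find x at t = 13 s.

On each constant-a segment, Δv = aΔt and Δx = v₀Δt + ½aΔt²; chain segment to segment.
0–2 s: v starts 1 cm/s; Δx = 1·2 + ½·-11·2² = -20 cm; v ends -21 cm/s.
2–6 s: v starts -21 cm/s; Δx = -21·4 + ½·-9·4² = -156 cm; v ends -57 cm/s.
6–9 s: v starts -57 cm/s; Δx = -57·3 + ½·-5·3² = -193.5 cm; v ends -72 cm/s.
9–13 s: v starts -72 cm/s; Δx = -72·4 + ½·6·4² = -240 cm; v ends -48 cm/s.
x(13) = 5 + Σ Δx = -604.5 cm.

-604.5 cm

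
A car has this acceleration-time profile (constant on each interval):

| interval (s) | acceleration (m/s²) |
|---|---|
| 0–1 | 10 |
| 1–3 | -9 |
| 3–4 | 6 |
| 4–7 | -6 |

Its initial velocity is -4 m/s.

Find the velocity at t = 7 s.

-24 m/s

Δv equals the area under the a-t graph; then v = v₀ + Δv.
0–1 s: 10 × 1 = 10 m/s
1–3 s: -9 × 2 = -18 m/s
3–4 s: 6 × 1 = 6 m/s
4–7 s: -6 × 3 = -18 m/s
Δv = -20 m/s, so v(7) = -4 + (-20) = -24 m/s.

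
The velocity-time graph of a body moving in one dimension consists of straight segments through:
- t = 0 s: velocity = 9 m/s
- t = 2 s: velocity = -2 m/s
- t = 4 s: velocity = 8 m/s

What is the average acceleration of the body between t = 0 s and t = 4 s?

Average acceleration = Δv/Δt = (8 − 9)/(4 − 0) = -0.25 m/s².

-0.25 m/s²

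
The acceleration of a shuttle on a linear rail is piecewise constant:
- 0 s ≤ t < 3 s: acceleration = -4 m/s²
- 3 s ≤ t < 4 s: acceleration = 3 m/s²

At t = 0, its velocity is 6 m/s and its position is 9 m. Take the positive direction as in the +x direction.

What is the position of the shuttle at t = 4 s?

4.5 m

On each constant-a segment, Δv = aΔt and Δx = v₀Δt + ½aΔt²; chain segment to segment.
0–3 s: v starts 6 m/s; Δx = 6·3 + ½·-4·3² = 0 m; v ends -6 m/s.
3–4 s: v starts -6 m/s; Δx = -6·1 + ½·3·1² = -4.5 m; v ends -3 m/s.
x(4) = 9 + Σ Δx = 4.5 m.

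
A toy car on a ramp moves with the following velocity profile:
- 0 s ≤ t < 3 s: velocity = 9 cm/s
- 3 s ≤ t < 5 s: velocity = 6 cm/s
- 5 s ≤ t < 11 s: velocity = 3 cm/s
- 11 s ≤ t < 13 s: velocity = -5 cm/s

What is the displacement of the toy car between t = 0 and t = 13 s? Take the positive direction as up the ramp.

Net displacement equals the area under the velocity-time graph (areas below the axis count negative).
0–3 s: 9 × 3 = 27 cm
3–5 s: 6 × 2 = 12 cm
5–11 s: 3 × 6 = 18 cm
11–13 s: -5 × 2 = -10 cm
Net displacement = 47 cm

47 cm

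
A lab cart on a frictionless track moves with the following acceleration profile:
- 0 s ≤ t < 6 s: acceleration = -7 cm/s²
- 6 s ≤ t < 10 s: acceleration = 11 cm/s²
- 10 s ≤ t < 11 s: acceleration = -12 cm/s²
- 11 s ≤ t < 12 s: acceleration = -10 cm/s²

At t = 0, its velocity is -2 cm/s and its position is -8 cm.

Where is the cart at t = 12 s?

On each constant-a segment, Δv = aΔt and Δx = v₀Δt + ½aΔt²; chain segment to segment.
0–6 s: v starts -2 cm/s; Δx = -2·6 + ½·-7·6² = -138 cm; v ends -44 cm/s.
6–10 s: v starts -44 cm/s; Δx = -44·4 + ½·11·4² = -88 cm; v ends 0 cm/s.
10–11 s: v starts 0 cm/s; Δx = 0·1 + ½·-12·1² = -6 cm; v ends -12 cm/s.
11–12 s: v starts -12 cm/s; Δx = -12·1 + ½·-10·1² = -17 cm; v ends -22 cm/s.
x(12) = -8 + Σ Δx = -257 cm.

-257 cm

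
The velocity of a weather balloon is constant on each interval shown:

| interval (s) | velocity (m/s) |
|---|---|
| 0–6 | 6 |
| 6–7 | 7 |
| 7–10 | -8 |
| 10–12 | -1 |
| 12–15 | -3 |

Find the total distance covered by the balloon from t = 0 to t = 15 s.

78 m

Total distance travelled is ∫|v| dt — sum the magnitudes of each area piece.
0–6 s: |6| × 6 = 36 m
6–7 s: |7| × 1 = 7 m
7–10 s: |-8| × 3 = 24 m
10–12 s: |-1| × 2 = 2 m
12–15 s: |-3| × 3 = 9 m
Total distance = 78 m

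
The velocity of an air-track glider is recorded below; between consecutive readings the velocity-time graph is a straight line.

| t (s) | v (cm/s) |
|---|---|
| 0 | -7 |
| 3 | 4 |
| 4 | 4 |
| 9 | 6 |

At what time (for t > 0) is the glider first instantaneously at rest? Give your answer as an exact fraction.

t = 21/11 s

v changes sign on 0–3 s (from -7 to 4); the graph is linear there, so v = 0 at t = 0 + (7)·(3 − 0)/(4 − -7) = 21/11 s.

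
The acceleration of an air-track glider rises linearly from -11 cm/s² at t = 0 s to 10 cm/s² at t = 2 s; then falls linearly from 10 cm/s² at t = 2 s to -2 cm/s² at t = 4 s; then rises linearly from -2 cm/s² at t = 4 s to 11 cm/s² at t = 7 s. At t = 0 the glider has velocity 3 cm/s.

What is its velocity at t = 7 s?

Δv equals the area under the a-t graph; then v = v₀ + Δv.
0–2 s: ½(-11 + 10)(2) = -1 cm/s
2–4 s: ½(10 + -2)(2) = 8 cm/s
4–7 s: ½(-2 + 11)(3) = 13.5 cm/s
Δv = 20.5 cm/s, so v(7) = 3 + (20.5) = 23.5 cm/s.

23.5 cm/s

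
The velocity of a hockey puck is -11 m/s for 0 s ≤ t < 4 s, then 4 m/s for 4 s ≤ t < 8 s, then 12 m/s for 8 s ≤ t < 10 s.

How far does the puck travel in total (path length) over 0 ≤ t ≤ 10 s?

Distance (not displacement) is the total path length: add the absolute areas under v-t.
0–4 s: |-11| × 4 = 44 m
4–8 s: |4| × 4 = 16 m
8–10 s: |12| × 2 = 24 m
Total distance = 84 m

84 m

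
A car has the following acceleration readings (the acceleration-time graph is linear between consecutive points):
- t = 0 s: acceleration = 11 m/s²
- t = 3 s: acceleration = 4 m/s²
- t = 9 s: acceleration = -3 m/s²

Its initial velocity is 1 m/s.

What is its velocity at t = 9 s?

Δv equals the area under the a-t graph; then v = v₀ + Δv.
0–3 s: ½(11 + 4)(3) = 22.5 m/s
3–9 s: ½(4 + -3)(6) = 3 m/s
Δv = 25.5 m/s, so v(9) = 1 + (25.5) = 26.5 m/s.

26.5 m/s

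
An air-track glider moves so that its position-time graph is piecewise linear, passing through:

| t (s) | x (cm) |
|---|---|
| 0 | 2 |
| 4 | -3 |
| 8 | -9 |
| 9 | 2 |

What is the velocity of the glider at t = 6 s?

Velocity is the slope of the x-t graph on 4–8 s: (-9 − -3)/(8 − 4) = -1.5 cm/s.

-1.5 cm/s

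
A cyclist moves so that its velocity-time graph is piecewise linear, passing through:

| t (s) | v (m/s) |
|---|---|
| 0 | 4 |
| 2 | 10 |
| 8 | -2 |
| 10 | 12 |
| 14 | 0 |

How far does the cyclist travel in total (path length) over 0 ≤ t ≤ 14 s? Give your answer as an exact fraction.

Distance (not displacement) is the total path length: add the absolute areas under v-t.
0–2 s: |½(4 + 10)(2)| = 14 m
2–8 s: v = 0 at t = 7 s; triangle areas 25 + 1 = 26 m
8–10 s: v = 0 at t = 58/7 s; triangle areas 2/7 + 72/7 = 74/7 m
10–14 s: |½(12 + 0)(4)| = 24 m
Total distance = 522/7 m

522/7 m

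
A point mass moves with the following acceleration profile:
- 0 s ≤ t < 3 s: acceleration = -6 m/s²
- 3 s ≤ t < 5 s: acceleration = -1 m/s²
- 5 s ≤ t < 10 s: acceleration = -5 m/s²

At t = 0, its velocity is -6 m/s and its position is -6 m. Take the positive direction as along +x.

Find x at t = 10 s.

On each constant-a segment, Δv = aΔt and Δx = v₀Δt + ½aΔt²; chain segment to segment.
0–3 s: v starts -6 m/s; Δx = -6·3 + ½·-6·3² = -45 m; v ends -24 m/s.
3–5 s: v starts -24 m/s; Δx = -24·2 + ½·-1·2² = -50 m; v ends -26 m/s.
5–10 s: v starts -26 m/s; Δx = -26·5 + ½·-5·5² = -192.5 m; v ends -51 m/s.
x(10) = -6 + Σ Δx = -293.5 m.

-293.5 m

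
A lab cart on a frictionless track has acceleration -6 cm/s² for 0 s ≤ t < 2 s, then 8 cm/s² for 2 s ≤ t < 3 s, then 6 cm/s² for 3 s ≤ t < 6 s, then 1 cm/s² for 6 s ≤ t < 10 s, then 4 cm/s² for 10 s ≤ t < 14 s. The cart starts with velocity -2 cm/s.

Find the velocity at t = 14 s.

32 cm/s

Δv equals the area under the a-t graph; then v = v₀ + Δv.
0–2 s: -6 × 2 = -12 cm/s
2–3 s: 8 × 1 = 8 cm/s
3–6 s: 6 × 3 = 18 cm/s
6–10 s: 1 × 4 = 4 cm/s
10–14 s: 4 × 4 = 16 cm/s
Δv = 34 cm/s, so v(14) = -2 + (34) = 32 cm/s.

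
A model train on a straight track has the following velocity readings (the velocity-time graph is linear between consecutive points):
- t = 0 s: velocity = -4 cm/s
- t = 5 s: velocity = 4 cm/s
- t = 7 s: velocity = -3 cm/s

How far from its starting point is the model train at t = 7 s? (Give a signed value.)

1 cm

Net displacement equals the area under the velocity-time graph (areas below the axis count negative).
0–5 s: ½(-4 + 4)(5) = 0 cm
5–7 s: ½(4 + -3)(2) = 1 cm
Net displacement = 1 cm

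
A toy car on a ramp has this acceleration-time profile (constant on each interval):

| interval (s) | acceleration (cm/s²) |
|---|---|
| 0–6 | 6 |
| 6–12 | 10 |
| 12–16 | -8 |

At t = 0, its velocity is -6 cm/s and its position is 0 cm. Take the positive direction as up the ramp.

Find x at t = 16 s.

On each constant-a segment, Δv = aΔt and Δx = v₀Δt + ½aΔt²; chain segment to segment.
0–6 s: v starts -6 cm/s; Δx = -6·6 + ½·6·6² = 72 cm; v ends 30 cm/s.
6–12 s: v starts 30 cm/s; Δx = 30·6 + ½·10·6² = 360 cm; v ends 90 cm/s.
12–16 s: v starts 90 cm/s; Δx = 90·4 + ½·-8·4² = 296 cm; v ends 58 cm/s.
x(16) = 0 + Σ Δx = 728 cm.

728 cm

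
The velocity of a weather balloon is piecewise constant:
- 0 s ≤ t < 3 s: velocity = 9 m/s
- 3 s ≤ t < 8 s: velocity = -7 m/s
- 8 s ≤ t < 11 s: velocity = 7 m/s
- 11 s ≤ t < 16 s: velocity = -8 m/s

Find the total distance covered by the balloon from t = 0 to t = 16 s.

123 m

Distance (not displacement) is the total path length: add the absolute areas under v-t.
0–3 s: |9| × 3 = 27 m
3–8 s: |-7| × 5 = 35 m
8–11 s: |7| × 3 = 21 m
11–16 s: |-8| × 5 = 40 m
Total distance = 123 m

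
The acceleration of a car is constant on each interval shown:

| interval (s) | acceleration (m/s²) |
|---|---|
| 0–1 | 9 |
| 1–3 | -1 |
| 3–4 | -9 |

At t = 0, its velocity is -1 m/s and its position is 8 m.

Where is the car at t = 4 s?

On each constant-a segment, Δv = aΔt and Δx = v₀Δt + ½aΔt²; chain segment to segment.
0–1 s: v starts -1 m/s; Δx = -1·1 + ½·9·1² = 3.5 m; v ends 8 m/s.
1–3 s: v starts 8 m/s; Δx = 8·2 + ½·-1·2² = 14 m; v ends 6 m/s.
3–4 s: v starts 6 m/s; Δx = 6·1 + ½·-9·1² = 1.5 m; v ends -3 m/s.
x(4) = 8 + Σ Δx = 27 m.

27 m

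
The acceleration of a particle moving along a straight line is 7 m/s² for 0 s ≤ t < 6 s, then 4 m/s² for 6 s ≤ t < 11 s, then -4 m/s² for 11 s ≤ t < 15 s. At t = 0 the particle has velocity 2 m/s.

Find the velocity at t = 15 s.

48 m/s

Δv equals the area under the a-t graph; then v = v₀ + Δv.
0–6 s: 7 × 6 = 42 m/s
6–11 s: 4 × 5 = 20 m/s
11–15 s: -4 × 4 = -16 m/s
Δv = 46 m/s, so v(15) = 2 + (46) = 48 m/s.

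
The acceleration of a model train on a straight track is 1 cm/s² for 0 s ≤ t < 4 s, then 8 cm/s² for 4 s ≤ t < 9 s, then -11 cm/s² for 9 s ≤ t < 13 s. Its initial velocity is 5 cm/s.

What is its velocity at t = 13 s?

Δv equals the area under the a-t graph; then v = v₀ + Δv.
0–4 s: 1 × 4 = 4 cm/s
4–9 s: 8 × 5 = 40 cm/s
9–13 s: -11 × 4 = -44 cm/s
Δv = 0 cm/s, so v(13) = 5 + (0) = 5 cm/s.

5 cm/s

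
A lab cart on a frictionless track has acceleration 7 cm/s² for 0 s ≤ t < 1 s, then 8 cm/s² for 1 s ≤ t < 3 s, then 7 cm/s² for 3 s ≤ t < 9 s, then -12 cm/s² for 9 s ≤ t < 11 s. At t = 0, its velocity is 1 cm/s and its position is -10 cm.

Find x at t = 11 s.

On each constant-a segment, Δv = aΔt and Δx = v₀Δt + ½aΔt²; chain segment to segment.
0–1 s: v starts 1 cm/s; Δx = 1·1 + ½·7·1² = 4.5 cm; v ends 8 cm/s.
1–3 s: v starts 8 cm/s; Δx = 8·2 + ½·8·2² = 32 cm; v ends 24 cm/s.
3–9 s: v starts 24 cm/s; Δx = 24·6 + ½·7·6² = 270 cm; v ends 66 cm/s.
9–11 s: v starts 66 cm/s; Δx = 66·2 + ½·-12·2² = 108 cm; v ends 42 cm/s.
x(11) = -10 + Σ Δx = 404.5 cm.

404.5 cm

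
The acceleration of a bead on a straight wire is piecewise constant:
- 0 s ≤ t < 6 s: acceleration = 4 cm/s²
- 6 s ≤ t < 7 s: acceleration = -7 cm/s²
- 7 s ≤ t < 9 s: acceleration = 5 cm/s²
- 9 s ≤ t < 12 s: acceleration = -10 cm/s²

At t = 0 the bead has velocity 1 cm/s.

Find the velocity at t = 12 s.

Δv equals the area under the a-t graph; then v = v₀ + Δv.
0–6 s: 4 × 6 = 24 cm/s
6–7 s: -7 × 1 = -7 cm/s
7–9 s: 5 × 2 = 10 cm/s
9–12 s: -10 × 3 = -30 cm/s
Δv = -3 cm/s, so v(12) = 1 + (-3) = -2 cm/s.

-2 cm/s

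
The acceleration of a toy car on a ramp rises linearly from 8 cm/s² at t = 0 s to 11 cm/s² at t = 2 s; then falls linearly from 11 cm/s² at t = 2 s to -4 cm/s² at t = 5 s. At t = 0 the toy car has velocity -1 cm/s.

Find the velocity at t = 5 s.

28.5 cm/s

Δv equals the area under the a-t graph; then v = v₀ + Δv.
0–2 s: ½(8 + 11)(2) = 19 cm/s
2–5 s: ½(11 + -4)(3) = 10.5 cm/s
Δv = 29.5 cm/s, so v(5) = -1 + (29.5) = 28.5 cm/s.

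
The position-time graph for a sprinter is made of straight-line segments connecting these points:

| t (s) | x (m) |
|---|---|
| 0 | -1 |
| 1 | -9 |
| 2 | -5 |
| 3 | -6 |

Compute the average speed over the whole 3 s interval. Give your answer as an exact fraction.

Average speed = (total path length)/(elapsed time); on a piecewise-linear x-t graph the path length is Σ|Δx|.
0–1 s: |Δx| = |-9 − -1| = 8 m
1–2 s: |Δx| = |-5 − -9| = 4 m
2–3 s: |Δx| = |-6 − -5| = 1 m
Total path = 13 m; average speed = 13/3 = 13/3 m/s.

13/3 m/s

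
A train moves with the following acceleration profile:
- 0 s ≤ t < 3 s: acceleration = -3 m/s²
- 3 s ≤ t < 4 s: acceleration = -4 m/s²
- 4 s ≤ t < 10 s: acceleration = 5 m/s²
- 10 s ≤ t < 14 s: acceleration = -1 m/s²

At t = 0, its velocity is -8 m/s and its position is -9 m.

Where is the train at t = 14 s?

On each constant-a segment, Δv = aΔt and Δx = v₀Δt + ½aΔt²; chain segment to segment.
0–3 s: v starts -8 m/s; Δx = -8·3 + ½·-3·3² = -37.5 m; v ends -17 m/s.
3–4 s: v starts -17 m/s; Δx = -17·1 + ½·-4·1² = -19 m; v ends -21 m/s.
4–10 s: v starts -21 m/s; Δx = -21·6 + ½·5·6² = -36 m; v ends 9 m/s.
10–14 s: v starts 9 m/s; Δx = 9·4 + ½·-1·4² = 28 m; v ends 5 m/s.
x(14) = -9 + Σ Δx = -73.5 m.

-73.5 m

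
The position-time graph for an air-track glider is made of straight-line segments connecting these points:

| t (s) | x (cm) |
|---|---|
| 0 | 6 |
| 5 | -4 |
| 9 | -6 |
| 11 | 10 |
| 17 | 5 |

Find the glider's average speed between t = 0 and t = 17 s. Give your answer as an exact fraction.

Average speed = (total path length)/(elapsed time); on a piecewise-linear x-t graph the path length is Σ|Δx|.
0–5 s: |Δx| = |-4 − 6| = 10 cm
5–9 s: |Δx| = |-6 − -4| = 2 cm
9–11 s: |Δx| = |10 − -6| = 16 cm
11–17 s: |Δx| = |5 − 10| = 5 cm
Total path = 33 cm; average speed = 33/17 = 33/17 cm/s.

33/17 cm/s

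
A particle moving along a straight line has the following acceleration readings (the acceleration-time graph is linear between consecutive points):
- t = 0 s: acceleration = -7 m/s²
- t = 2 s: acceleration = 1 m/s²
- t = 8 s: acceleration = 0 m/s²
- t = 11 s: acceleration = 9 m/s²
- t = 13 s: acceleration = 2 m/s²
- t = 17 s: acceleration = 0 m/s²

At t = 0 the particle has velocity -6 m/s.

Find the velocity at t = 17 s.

19.5 m/s

Δv equals the area under the a-t graph; then v = v₀ + Δv.
0–2 s: ½(-7 + 1)(2) = -6 m/s
2–8 s: ½(1 + 0)(6) = 3 m/s
8–11 s: ½(0 + 9)(3) = 13.5 m/s
11–13 s: ½(9 + 2)(2) = 11 m/s
13–17 s: ½(2 + 0)(4) = 4 m/s
Δv = 25.5 m/s, so v(17) = -6 + (25.5) = 19.5 m/s.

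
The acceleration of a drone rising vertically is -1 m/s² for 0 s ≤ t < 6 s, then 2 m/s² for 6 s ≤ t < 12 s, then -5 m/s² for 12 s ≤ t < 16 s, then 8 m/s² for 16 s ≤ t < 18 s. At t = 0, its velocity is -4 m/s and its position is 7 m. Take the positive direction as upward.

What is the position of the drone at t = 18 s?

On each constant-a segment, Δv = aΔt and Δx = v₀Δt + ½aΔt²; chain segment to segment.
0–6 s: v starts -4 m/s; Δx = -4·6 + ½·-1·6² = -42 m; v ends -10 m/s.
6–12 s: v starts -10 m/s; Δx = -10·6 + ½·2·6² = -24 m; v ends 2 m/s.
12–16 s: v starts 2 m/s; Δx = 2·4 + ½·-5·4² = -32 m; v ends -18 m/s.
16–18 s: v starts -18 m/s; Δx = -18·2 + ½·8·2² = -20 m; v ends -2 m/s.
x(18) = 7 + Σ Δx = -111 m.

-111 m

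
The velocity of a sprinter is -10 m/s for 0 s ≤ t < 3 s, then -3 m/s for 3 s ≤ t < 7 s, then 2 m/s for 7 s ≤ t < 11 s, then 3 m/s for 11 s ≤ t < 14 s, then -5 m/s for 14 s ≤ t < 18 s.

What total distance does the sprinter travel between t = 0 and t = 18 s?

79 m

Total distance travelled is ∫|v| dt — sum the magnitudes of each area piece.
0–3 s: |-10| × 3 = 30 m
3–7 s: |-3| × 4 = 12 m
7–11 s: |2| × 4 = 8 m
11–14 s: |3| × 3 = 9 m
14–18 s: |-5| × 4 = 20 m
Total distance = 79 m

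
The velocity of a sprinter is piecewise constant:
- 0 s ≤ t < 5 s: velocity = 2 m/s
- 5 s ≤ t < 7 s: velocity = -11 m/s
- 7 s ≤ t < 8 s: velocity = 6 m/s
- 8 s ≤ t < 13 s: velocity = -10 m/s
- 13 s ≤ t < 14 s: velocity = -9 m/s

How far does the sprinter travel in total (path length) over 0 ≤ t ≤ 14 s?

97 m

Distance (not displacement) is the total path length: add the absolute areas under v-t.
0–5 s: |2| × 5 = 10 m
5–7 s: |-11| × 2 = 22 m
7–8 s: |6| × 1 = 6 m
8–13 s: |-10| × 5 = 50 m
13–14 s: |-9| × 1 = 9 m
Total distance = 97 m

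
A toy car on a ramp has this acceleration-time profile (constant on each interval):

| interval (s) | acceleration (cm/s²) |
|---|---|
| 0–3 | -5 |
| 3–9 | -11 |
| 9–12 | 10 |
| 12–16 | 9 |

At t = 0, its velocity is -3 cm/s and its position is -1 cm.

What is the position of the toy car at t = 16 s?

On each constant-a segment, Δv = aΔt and Δx = v₀Δt + ½aΔt²; chain segment to segment.
0–3 s: v starts -3 cm/s; Δx = -3·3 + ½·-5·3² = -31.5 cm; v ends -18 cm/s.
3–9 s: v starts -18 cm/s; Δx = -18·6 + ½·-11·6² = -306 cm; v ends -84 cm/s.
9–12 s: v starts -84 cm/s; Δx = -84·3 + ½·10·3² = -207 cm; v ends -54 cm/s.
12–16 s: v starts -54 cm/s; Δx = -54·4 + ½·9·4² = -144 cm; v ends -18 cm/s.
x(16) = -1 + Σ Δx = -689.5 cm.

-689.5 cm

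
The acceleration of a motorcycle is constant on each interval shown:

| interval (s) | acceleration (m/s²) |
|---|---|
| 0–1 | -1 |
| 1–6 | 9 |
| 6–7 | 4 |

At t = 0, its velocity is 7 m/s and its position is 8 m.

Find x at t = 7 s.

210 m

On each constant-a segment, Δv = aΔt and Δx = v₀Δt + ½aΔt²; chain segment to segment.
0–1 s: v starts 7 m/s; Δx = 7·1 + ½·-1·1² = 6.5 m; v ends 6 m/s.
1–6 s: v starts 6 m/s; Δx = 6·5 + ½·9·5² = 142.5 m; v ends 51 m/s.
6–7 s: v starts 51 m/s; Δx = 51·1 + ½·4·1² = 53 m; v ends 55 m/s.
x(7) = 8 + Σ Δx = 210 m.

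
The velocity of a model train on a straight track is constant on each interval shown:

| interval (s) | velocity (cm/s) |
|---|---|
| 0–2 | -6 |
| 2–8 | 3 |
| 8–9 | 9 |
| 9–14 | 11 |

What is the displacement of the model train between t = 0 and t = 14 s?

70 cm

Net displacement equals the area under the velocity-time graph (areas below the axis count negative).
0–2 s: -6 × 2 = -12 cm
2–8 s: 3 × 6 = 18 cm
8–9 s: 9 × 1 = 9 cm
9–14 s: 11 × 5 = 55 cm
Net displacement = 70 cm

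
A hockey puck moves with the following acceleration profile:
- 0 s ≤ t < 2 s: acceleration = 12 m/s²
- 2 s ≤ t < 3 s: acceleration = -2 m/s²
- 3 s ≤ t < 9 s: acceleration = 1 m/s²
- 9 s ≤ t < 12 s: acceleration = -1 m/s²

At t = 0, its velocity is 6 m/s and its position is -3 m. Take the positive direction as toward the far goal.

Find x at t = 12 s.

345.5 m

On each constant-a segment, Δv = aΔt and Δx = v₀Δt + ½aΔt²; chain segment to segment.
0–2 s: v starts 6 m/s; Δx = 6·2 + ½·12·2² = 36 m; v ends 30 m/s.
2–3 s: v starts 30 m/s; Δx = 30·1 + ½·-2·1² = 29 m; v ends 28 m/s.
3–9 s: v starts 28 m/s; Δx = 28·6 + ½·1·6² = 186 m; v ends 34 m/s.
9–12 s: v starts 34 m/s; Δx = 34·3 + ½·-1·3² = 97.5 m; v ends 31 m/s.
x(12) = -3 + Σ Δx = 345.5 m.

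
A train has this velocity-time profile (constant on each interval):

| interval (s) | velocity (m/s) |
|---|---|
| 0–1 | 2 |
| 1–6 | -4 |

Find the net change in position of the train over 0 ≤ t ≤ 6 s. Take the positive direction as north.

-18 m

Net displacement equals the area under the velocity-time graph (areas below the axis count negative).
0–1 s: 2 × 1 = 2 m
1–6 s: -4 × 5 = -20 m
Net displacement = -18 m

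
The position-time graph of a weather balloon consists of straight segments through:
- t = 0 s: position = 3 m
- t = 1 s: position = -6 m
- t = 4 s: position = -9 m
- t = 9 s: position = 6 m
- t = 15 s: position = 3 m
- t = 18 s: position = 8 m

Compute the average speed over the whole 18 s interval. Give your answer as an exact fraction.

Average speed = (total path length)/(elapsed time); on a piecewise-linear x-t graph the path length is Σ|Δx|.
0–1 s: |Δx| = |-6 − 3| = 9 m
1–4 s: |Δx| = |-9 − -6| = 3 m
4–9 s: |Δx| = |6 − -9| = 15 m
9–15 s: |Δx| = |3 − 6| = 3 m
15–18 s: |Δx| = |8 − 3| = 5 m
Total path = 35 m; average speed = 35/18 = 35/18 m/s.

35/18 m/s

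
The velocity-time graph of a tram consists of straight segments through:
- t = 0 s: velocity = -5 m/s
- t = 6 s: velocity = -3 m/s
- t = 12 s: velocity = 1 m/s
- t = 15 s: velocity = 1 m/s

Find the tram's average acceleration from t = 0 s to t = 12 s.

0.5 m/s²

Average acceleration = Δv/Δt = (1 − -5)/(12 − 0) = 0.5 m/s².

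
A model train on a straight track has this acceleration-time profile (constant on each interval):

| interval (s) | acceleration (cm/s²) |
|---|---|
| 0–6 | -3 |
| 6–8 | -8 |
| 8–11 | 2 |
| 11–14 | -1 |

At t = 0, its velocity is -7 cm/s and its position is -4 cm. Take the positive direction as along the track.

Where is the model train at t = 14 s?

On each constant-a segment, Δv = aΔt and Δx = v₀Δt + ½aΔt²; chain segment to segment.
0–6 s: v starts -7 cm/s; Δx = -7·6 + ½·-3·6² = -96 cm; v ends -25 cm/s.
6–8 s: v starts -25 cm/s; Δx = -25·2 + ½·-8·2² = -66 cm; v ends -41 cm/s.
8–11 s: v starts -41 cm/s; Δx = -41·3 + ½·2·3² = -114 cm; v ends -35 cm/s.
11–14 s: v starts -35 cm/s; Δx = -35·3 + ½·-1·3² = -109.5 cm; v ends -38 cm/s.
x(14) = -4 + Σ Δx = -389.5 cm.

-389.5 cm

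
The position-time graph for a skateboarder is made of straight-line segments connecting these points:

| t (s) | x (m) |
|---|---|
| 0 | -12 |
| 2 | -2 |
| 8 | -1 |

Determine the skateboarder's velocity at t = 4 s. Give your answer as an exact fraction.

Velocity is the slope of the x-t graph on 2–8 s: (-1 − -2)/(8 − 2) = 1/6 m/s.

1/6 m/s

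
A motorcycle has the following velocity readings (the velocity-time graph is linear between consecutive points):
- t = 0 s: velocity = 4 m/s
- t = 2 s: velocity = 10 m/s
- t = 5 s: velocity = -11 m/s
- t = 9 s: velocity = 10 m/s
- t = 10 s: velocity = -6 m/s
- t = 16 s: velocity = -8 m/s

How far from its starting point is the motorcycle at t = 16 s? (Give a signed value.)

-29.5 m

Net displacement equals the area under the velocity-time graph (areas below the axis count negative).
0–2 s: ½(4 + 10)(2) = 14 m
2–5 s: ½(10 + -11)(3) = -1.5 m
5–9 s: ½(-11 + 10)(4) = -2 m
9–10 s: ½(10 + -6)(1) = 2 m
10–16 s: ½(-6 + -8)(6) = -42 m
Net displacement = -29.5 m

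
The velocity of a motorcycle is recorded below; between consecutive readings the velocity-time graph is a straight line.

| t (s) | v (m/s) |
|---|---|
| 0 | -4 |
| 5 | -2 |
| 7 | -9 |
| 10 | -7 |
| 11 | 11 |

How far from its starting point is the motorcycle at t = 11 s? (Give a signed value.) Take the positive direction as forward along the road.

Net displacement equals the area under the velocity-time graph (areas below the axis count negative).
0–5 s: ½(-4 + -2)(5) = -15 m
5–7 s: ½(-2 + -9)(2) = -11 m
7–10 s: ½(-9 + -7)(3) = -24 m
10–11 s: ½(-7 + 11)(1) = 2 m
Net displacement = -48 m

-48 m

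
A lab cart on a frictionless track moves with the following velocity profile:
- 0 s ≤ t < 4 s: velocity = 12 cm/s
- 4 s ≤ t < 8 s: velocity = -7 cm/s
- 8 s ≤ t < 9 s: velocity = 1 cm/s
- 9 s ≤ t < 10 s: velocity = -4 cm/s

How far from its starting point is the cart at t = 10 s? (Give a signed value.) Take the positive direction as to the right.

17 cm

Net displacement equals the area under the velocity-time graph (areas below the axis count negative).
0–4 s: 12 × 4 = 48 cm
4–8 s: -7 × 4 = -28 cm
8–9 s: 1 × 1 = 1 cm
9–10 s: -4 × 1 = -4 cm
Net displacement = 17 cm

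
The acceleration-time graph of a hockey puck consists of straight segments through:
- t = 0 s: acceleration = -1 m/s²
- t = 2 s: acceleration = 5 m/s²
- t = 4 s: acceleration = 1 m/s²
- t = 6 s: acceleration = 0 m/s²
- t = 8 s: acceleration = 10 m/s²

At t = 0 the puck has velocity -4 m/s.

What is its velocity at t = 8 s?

17 m/s

Δv equals the area under the a-t graph; then v = v₀ + Δv.
0–2 s: ½(-1 + 5)(2) = 4 m/s
2–4 s: ½(5 + 1)(2) = 6 m/s
4–6 s: ½(1 + 0)(2) = 1 m/s
6–8 s: ½(0 + 10)(2) = 10 m/s
Δv = 21 m/s, so v(8) = -4 + (21) = 17 m/s.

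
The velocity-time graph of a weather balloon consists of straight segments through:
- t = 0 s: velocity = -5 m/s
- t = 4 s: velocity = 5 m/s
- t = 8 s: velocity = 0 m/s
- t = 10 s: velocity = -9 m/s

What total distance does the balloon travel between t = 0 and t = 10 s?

Distance (not displacement) is the total path length: add the absolute areas under v-t.
0–4 s: v = 0 at t = 2 s; triangle areas 5 + 5 = 10 m
4–8 s: |½(5 + 0)(4)| = 10 m
8–10 s: |½(0 + -9)(2)| = 9 m
Total distance = 29 m

29 m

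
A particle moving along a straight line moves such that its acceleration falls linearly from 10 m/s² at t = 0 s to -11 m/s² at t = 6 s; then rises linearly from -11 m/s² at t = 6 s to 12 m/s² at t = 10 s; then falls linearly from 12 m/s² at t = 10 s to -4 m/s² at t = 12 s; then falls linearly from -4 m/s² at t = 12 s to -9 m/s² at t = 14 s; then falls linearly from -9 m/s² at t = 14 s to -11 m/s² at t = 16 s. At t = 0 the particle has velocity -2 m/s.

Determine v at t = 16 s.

-28 m/s

Δv equals the area under the a-t graph; then v = v₀ + Δv.
0–6 s: ½(10 + -11)(6) = -3 m/s
6–10 s: ½(-11 + 12)(4) = 2 m/s
10–12 s: ½(12 + -4)(2) = 8 m/s
12–14 s: ½(-4 + -9)(2) = -13 m/s
14–16 s: ½(-9 + -11)(2) = -20 m/s
Δv = -26 m/s, so v(16) = -2 + (-26) = -28 m/s.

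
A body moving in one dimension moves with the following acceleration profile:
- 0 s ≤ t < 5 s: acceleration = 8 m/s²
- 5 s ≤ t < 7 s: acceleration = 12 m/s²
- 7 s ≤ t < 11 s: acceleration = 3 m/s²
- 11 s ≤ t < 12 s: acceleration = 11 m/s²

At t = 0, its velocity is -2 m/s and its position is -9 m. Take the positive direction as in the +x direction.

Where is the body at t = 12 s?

532.5 m

On each constant-a segment, Δv = aΔt and Δx = v₀Δt + ½aΔt²; chain segment to segment.
0–5 s: v starts -2 m/s; Δx = -2·5 + ½·8·5² = 90 m; v ends 38 m/s.
5–7 s: v starts 38 m/s; Δx = 38·2 + ½·12·2² = 100 m; v ends 62 m/s.
7–11 s: v starts 62 m/s; Δx = 62·4 + ½·3·4² = 272 m; v ends 74 m/s.
11–12 s: v starts 74 m/s; Δx = 74·1 + ½·11·1² = 79.5 m; v ends 85 m/s.
x(12) = -9 + Σ Δx = 532.5 m.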